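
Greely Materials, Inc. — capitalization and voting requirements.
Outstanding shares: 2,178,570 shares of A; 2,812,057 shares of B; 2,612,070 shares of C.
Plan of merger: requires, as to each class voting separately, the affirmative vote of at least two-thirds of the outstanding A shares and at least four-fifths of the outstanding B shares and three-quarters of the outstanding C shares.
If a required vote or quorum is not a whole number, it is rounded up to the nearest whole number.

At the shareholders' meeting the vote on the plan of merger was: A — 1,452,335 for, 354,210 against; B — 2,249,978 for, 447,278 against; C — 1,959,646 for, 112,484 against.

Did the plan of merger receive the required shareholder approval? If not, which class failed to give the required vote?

Not approved — the A shares did not give the required vote.

A: 2/3 of 2178570 = 1452380; 1,452,380 required, 1,452,335 in favor — not approved.
B: 4/5 of 2812057 = 2249645.60, rounded up to 2249646; 2,249,646 required, 2,249,978 in favor — approved.
C: 3/4 of 2612070 = 1959052.50, rounded up to 1959053; 1,959,053 required, 1,959,646 in favor — approved.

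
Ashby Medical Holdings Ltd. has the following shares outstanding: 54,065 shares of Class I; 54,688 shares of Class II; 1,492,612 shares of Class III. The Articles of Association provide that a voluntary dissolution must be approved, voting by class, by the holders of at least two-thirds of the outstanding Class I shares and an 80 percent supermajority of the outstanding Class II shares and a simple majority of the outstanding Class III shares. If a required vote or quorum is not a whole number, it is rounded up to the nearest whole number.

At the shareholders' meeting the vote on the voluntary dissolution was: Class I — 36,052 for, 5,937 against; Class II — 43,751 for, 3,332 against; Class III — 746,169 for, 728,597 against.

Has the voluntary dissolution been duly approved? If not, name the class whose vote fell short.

Not approved — the Class III shares did not give the required vote.

Class I: 2/3 of 54065 = 36043.33, rounded up to 36044; 36,044 required, 36,052 in favor — approved.
Class II: 4/5 of 54688 = 43750.40, rounded up to 43751; 43,751 required, 43,751 in favor — approved.
Class III: a majority of 1492612 is 746307; 746,307 required, 746,169 in favor — not approved.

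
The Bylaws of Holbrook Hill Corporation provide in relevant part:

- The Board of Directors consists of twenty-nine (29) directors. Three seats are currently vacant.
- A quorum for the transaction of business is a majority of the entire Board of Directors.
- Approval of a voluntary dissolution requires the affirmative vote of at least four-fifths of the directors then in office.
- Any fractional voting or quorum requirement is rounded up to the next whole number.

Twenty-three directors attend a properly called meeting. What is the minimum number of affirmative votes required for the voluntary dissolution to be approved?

The voluntary dissolution requires four-fifths of the directors then in office (26).
4/5 of 26 = 20.80, rounded up to 21.

21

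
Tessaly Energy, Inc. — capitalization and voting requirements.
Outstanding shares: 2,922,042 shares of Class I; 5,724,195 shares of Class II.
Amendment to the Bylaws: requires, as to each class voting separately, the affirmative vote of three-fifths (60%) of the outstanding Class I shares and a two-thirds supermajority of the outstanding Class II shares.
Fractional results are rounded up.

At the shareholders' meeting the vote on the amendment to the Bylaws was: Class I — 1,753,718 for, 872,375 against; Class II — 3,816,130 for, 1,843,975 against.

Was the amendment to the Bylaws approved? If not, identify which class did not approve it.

Approved — every class gave the required vote.

Class I: 3/5 of 2922042 = 1753225.20, rounded up to 1753226; 1,753,226 required, 1,753,718 in favor — approved.
Class II: 2/3 of 5724195 = 3816130; 3,816,130 required, 3,816,130 in favor — approved.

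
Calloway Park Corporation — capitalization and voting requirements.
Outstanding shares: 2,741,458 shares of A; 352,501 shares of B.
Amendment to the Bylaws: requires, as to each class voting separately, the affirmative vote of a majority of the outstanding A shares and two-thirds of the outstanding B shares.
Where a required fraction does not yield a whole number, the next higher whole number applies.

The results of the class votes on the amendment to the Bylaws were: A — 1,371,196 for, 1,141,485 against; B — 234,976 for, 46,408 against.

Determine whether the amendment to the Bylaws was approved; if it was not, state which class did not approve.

A: a majority of 2741458 is 1370730; 1,370,730 required, 1,371,196 in favor — approved.
B: 2/3 of 352501 = 235000.67, rounded up to 235001; 235,001 required, 234,976 in favor — not approved.

Not approved — the B shares did not give the required vote.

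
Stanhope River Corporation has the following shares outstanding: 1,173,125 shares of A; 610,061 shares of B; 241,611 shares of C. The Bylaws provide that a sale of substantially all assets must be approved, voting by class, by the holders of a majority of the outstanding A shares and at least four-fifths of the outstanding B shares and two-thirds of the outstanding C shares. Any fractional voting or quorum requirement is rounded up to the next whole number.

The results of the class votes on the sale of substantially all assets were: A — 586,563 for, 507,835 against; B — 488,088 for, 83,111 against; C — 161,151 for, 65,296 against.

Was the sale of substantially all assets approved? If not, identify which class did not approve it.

Approved — every class gave the required vote.

A: a majority of 1173125 is 586563; 586,563 required, 586,563 in favor — approved.
B: 4/5 of 610061 = 488048.80, rounded up to 488049; 488,049 required, 488,088 in favor — approved.
C: 2/3 of 241611 = 161074; 161,074 required, 161,151 in favor — approved.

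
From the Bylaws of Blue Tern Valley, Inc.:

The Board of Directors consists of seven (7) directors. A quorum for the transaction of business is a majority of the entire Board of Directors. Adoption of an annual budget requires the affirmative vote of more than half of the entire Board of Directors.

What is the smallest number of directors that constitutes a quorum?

A majority of 7 is 4.

4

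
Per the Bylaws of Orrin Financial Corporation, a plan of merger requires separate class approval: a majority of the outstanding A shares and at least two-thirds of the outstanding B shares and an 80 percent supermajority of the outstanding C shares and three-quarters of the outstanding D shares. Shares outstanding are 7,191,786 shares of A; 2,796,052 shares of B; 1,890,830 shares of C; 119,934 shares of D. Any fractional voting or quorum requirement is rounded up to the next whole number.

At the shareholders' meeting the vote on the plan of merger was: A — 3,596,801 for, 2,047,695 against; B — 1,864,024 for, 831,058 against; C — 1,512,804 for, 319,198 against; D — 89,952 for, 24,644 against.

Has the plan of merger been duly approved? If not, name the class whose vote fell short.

A: a majority of 7191786 is 3595894; 3,595,894 required, 3,596,801 in favor — approved.
B: 2/3 of 2796052 = 1864034.67, rounded up to 1864035; 1,864,035 required, 1,864,024 in favor — not approved.
C: 4/5 of 1890830 = 1512664; 1,512,664 required, 1,512,804 in favor — approved.
D: 3/4 of 119934 = 89950.50, rounded up to 89951; 89,951 required, 89,952 in favor — approved.

Not approved — the B shares did not give the required vote.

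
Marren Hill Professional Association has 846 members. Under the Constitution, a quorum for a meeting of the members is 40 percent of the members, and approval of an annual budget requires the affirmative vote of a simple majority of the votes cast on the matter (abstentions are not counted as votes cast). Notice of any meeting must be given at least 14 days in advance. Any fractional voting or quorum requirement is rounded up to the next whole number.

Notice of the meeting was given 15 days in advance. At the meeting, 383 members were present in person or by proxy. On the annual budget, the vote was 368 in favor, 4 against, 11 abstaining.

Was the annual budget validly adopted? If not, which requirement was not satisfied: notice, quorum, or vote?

Notice: 15 days given; 14 required. Satisfied.
Quorum: 40% of 846 = 338.40, rounded up to 339; 383 present. Satisfied.
Vote: requires a majority of the votes cast (383 − 11 abstaining = 372); a majority of 372 is 187, so 187 needed; 368 in favor. Satisfied.

Valid — all requirements satisfied.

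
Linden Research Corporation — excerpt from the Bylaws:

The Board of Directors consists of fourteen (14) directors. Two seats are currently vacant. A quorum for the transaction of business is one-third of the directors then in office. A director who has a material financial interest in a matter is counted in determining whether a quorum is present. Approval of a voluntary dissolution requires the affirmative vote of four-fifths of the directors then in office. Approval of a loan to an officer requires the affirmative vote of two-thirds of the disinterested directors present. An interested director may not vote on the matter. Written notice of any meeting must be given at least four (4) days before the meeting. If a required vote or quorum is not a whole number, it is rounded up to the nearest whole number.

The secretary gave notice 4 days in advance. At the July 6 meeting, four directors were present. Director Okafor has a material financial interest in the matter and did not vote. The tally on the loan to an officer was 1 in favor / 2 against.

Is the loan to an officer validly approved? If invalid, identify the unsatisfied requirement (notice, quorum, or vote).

Notice: 4 days given; 4 required (4 ≥ 4). Satisfied.
Quorum: 4 present (interested directors count toward quorum); quorum is 4. Satisfied.
Vote: the loan to an officer requires two-thirds of the disinterested directors present (4 − 1 = 3). 2/3 of 3 = 2, so 2 affirmative votes are needed; 1 voted in favor. Not satisfied.

Invalid — vote requirement not satisfied.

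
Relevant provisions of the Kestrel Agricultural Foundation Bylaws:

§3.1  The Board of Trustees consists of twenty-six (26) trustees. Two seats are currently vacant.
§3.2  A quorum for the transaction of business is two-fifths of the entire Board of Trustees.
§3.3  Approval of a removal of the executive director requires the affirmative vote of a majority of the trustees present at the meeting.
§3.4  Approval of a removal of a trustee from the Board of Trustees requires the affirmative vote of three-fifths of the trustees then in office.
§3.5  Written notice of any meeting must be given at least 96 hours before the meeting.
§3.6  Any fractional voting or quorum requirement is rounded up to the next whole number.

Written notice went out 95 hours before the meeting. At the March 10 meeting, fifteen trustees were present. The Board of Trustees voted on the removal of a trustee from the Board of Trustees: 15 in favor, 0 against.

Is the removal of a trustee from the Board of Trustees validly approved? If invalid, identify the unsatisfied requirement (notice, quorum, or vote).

Notice: 95 hours given; 96 required (95 < 96). Not satisfied.
Quorum: 15 present; quorum is 11. Satisfied.
Vote: the removal of a trustee from the Board of Trustees requires three-fifths of the trustees then in office (24). 3/5 of 24 = 14.40, rounded up to 15, so 15 affirmative votes are needed; 15 voted in favor. Satisfied.

Invalid — notice requirement not satisfied.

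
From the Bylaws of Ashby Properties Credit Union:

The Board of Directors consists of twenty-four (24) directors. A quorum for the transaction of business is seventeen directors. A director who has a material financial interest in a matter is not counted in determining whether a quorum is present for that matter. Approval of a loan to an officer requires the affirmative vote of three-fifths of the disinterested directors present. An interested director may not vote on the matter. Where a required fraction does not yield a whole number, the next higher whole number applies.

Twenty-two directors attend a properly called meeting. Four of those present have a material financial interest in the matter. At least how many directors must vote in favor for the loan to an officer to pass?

11

The loan to an officer requires three-fifths of the disinterested directors present (22 − 4 = 18).
3/5 of 18 = 10.80, rounded up to 11.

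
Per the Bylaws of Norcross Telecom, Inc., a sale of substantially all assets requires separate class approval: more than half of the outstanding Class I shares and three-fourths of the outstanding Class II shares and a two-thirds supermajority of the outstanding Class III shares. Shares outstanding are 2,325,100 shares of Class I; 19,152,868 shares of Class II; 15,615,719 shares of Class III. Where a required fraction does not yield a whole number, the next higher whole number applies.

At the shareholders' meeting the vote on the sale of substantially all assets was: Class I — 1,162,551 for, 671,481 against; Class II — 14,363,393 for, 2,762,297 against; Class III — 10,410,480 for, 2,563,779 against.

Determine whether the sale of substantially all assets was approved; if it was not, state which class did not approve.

Not approved — the Class II shares did not give the required vote.

Class I: a majority of 2325100 is 1162551; 1,162,551 required, 1,162,551 in favor — approved.
Class II: 3/4 of 19152868 = 14364651; 14,364,651 required, 14,363,393 in favor — not approved.
Class III: 2/3 of 15615719 = 10410479.33, rounded up to 10410480; 10,410,480 required, 10,410,480 in favor — approved.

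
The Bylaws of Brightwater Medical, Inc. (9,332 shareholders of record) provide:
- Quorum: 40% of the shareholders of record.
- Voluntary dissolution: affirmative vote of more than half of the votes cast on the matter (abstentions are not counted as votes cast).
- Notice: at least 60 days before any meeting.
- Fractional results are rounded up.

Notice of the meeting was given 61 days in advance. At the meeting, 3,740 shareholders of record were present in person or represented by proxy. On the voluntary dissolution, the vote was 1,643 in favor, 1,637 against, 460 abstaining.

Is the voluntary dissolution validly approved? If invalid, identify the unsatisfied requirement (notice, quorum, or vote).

Notice: 61 days given; 60 required. Satisfied.
Quorum: 40% of 9,332 = 3,732.80, rounded up to 3,733; 3,740 present. Satisfied.
Vote: requires a majority of the votes cast (3,740 − 460 abstaining = 3,280); a majority of 3280 is 1641, so 1,641 needed; 1,643 in favor. Satisfied.

Valid — all requirements satisfied.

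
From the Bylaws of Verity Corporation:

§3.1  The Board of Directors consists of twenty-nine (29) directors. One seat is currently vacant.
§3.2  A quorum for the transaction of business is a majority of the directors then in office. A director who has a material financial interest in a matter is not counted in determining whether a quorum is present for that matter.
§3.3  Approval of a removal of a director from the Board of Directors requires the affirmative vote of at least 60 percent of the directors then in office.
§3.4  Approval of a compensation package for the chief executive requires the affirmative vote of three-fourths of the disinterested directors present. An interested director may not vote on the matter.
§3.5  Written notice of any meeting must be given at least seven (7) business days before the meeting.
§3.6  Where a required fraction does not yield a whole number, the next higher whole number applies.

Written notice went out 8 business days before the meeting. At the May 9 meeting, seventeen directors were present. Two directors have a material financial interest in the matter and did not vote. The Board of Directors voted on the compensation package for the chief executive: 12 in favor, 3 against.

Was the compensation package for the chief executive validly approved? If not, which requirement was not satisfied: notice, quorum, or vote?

Valid — all requirements satisfied.

Notice: 8 business days given; 7 required (8 ≥ 7). Satisfied.
Quorum: 17 present, but the 2 interested directors do not count, leaving 15. Quorum is 15. Satisfied.
Vote: the compensation package for the chief executive requires three-fourths of the disinterested directors present (17 − 2 = 15). 3/4 of 15 = 11.25, rounded up to 12, so 12 affirmative votes are needed; 12 voted in favor. Satisfied.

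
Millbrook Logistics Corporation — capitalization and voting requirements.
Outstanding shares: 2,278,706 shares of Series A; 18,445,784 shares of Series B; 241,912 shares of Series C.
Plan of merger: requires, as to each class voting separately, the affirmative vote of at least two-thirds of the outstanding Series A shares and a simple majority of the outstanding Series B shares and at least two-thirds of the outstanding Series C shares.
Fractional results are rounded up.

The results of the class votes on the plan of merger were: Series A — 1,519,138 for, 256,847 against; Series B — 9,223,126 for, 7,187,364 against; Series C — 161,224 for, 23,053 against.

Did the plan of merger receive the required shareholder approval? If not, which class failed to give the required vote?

Series A: 2/3 of 2278706 = 1519137.33, rounded up to 1519138; 1,519,138 required, 1,519,138 in favor — approved.
Series B: a majority of 18445784 is 9222893; 9,222,893 required, 9,223,126 in favor — approved.
Series C: 2/3 of 241912 = 161274.67, rounded up to 161275; 161,275 required, 161,224 in favor — not approved.

Not approved — the Series C shares did not give the required vote.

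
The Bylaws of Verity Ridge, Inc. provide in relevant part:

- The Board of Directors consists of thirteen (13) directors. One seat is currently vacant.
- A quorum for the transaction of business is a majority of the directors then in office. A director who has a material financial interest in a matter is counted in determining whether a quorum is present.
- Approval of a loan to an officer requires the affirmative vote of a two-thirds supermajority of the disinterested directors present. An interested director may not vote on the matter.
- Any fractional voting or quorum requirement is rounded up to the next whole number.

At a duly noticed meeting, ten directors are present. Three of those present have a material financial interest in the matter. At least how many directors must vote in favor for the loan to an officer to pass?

5

The loan to an officer requires two-thirds of the disinterested directors present (10 − 3 = 7).
2/3 of 7 = 4.67, rounded up to 5.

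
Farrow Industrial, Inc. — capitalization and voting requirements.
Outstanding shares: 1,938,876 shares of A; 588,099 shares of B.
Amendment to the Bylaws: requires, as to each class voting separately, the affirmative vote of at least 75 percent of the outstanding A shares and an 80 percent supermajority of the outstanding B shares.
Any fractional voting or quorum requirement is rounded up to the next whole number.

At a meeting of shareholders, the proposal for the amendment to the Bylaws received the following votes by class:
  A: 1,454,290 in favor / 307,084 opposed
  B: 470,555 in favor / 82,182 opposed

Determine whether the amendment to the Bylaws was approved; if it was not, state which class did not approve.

A: 3/4 of 1938876 = 1454157; 1,454,157 required, 1,454,290 in favor — approved.
B: 4/5 of 588099 = 470479.20, rounded up to 470480; 470,480 required, 470,555 in favor — approved.

Approved — every class gave the required vote.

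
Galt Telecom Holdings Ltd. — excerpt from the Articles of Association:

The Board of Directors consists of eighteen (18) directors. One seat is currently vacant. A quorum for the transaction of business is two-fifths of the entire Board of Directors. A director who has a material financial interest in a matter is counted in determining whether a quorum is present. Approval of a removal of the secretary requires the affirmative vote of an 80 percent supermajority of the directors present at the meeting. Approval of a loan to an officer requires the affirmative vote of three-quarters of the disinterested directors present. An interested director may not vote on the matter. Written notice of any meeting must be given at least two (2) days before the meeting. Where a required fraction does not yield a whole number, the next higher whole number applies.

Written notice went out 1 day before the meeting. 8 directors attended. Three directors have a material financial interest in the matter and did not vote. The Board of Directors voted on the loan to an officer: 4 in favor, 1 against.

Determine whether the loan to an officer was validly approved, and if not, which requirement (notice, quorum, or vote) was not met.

Invalid — notice requirement not satisfied.

Notice: 1 day given; 2 required (1 < 2). Not satisfied.
Quorum: 8 present (interested directors count toward quorum); quorum is 8. Satisfied.
Vote: the loan to an officer requires three-fourths of the disinterested directors present (8 − 3 = 5). 3/4 of 5 = 3.75, rounded up to 4, so 4 affirmative votes are needed; 4 voted in favor. Satisfied.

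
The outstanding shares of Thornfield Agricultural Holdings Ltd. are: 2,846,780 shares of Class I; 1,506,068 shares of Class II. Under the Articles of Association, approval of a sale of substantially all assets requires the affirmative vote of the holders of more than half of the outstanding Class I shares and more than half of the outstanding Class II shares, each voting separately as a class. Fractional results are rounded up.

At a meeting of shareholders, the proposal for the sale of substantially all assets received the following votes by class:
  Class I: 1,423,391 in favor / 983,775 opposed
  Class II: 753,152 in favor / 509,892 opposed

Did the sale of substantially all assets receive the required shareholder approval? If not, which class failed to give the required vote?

Approved — every class gave the required vote.

Class I: a majority of 2846780 is 1423391; 1,423,391 required, 1,423,391 in favor — approved.
Class II: a majority of 1506068 is 753035; 753,035 required, 753,152 in favor — approved.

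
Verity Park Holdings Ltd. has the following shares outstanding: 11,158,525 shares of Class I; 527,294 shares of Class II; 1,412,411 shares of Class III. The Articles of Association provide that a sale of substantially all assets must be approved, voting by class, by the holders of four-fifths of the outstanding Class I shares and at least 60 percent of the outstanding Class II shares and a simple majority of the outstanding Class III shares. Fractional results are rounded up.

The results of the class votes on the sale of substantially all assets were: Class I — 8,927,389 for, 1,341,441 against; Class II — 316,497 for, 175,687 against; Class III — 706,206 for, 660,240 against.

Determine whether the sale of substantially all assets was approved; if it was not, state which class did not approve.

Class I: 4/5 of 11158525 = 8926820; 8,926,820 required, 8,927,389 in favor — approved.
Class II: 3/5 of 527294 = 316376.40, rounded up to 316377; 316,377 required, 316,497 in favor — approved.
Class III: a majority of 1412411 is 706206; 706,206 required, 706,206 in favor — approved.

Approved — every class gave the required vote.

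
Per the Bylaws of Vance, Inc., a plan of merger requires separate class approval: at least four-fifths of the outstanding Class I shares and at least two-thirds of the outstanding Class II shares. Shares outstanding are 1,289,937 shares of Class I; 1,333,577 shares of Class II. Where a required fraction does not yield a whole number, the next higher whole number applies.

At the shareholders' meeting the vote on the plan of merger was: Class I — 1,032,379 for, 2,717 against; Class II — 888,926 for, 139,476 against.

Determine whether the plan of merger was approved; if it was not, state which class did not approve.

Class I: 4/5 of 1289937 = 1031949.60, rounded up to 1031950; 1,031,950 required, 1,032,379 in favor — approved.
Class II: 2/3 of 1333577 = 889051.33, rounded up to 889052; 889,052 required, 888,926 in favor — not approved.

Not approved — the Class II shares did not give the required vote.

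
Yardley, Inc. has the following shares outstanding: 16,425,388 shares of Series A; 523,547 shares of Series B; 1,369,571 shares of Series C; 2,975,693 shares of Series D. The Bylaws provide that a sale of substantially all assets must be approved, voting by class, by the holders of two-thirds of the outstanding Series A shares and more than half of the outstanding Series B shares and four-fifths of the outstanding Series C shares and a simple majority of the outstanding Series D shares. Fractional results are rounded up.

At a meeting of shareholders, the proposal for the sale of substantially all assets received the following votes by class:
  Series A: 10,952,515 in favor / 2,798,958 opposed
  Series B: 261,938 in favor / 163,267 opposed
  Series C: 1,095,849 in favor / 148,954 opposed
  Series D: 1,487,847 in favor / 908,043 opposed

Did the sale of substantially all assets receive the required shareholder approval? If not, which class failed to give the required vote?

Series A: 2/3 of 16425388 = 10950258.67, rounded up to 10950259; 10,950,259 required, 10,952,515 in favor — approved.
Series B: a majority of 523547 is 261774; 261,774 required, 261,938 in favor — approved.
Series C: 4/5 of 1369571 = 1095656.80, rounded up to 1095657; 1,095,657 required, 1,095,849 in favor — approved.
Series D: a majority of 2975693 is 1487847; 1,487,847 required, 1,487,847 in favor — approved.

Approved — every class gave the required vote.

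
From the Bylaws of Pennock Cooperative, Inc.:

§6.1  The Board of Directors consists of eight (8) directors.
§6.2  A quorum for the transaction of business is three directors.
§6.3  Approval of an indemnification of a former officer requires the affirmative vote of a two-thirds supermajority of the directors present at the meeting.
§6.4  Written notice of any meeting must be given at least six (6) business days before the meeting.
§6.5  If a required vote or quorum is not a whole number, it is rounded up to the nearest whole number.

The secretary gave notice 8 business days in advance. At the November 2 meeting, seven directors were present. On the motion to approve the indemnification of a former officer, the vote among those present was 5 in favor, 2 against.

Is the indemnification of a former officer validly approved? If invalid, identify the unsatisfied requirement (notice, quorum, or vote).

Valid — all requirements satisfied.

Notice: 8 business days given; 6 required (8 ≥ 6). Satisfied.
Quorum: 7 present; quorum is 3. Satisfied.
Vote: the indemnification of a former officer requires two-thirds of the directors present (7). 2/3 of 7 = 4.67, rounded up to 5, so 5 affirmative votes are needed; 5 voted in favor. Satisfied.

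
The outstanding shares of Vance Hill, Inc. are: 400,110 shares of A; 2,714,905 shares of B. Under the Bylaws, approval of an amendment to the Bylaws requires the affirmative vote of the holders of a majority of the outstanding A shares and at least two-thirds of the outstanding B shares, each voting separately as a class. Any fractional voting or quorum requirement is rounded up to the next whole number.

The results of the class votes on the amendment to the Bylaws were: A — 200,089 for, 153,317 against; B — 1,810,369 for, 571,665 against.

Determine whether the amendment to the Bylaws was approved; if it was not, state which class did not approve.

Approved — every class gave the required vote.

A: a majority of 400110 is 200056; 200,056 required, 200,089 in favor — approved.
B: 2/3 of 2714905 = 1809936.67, rounded up to 1809937; 1,809,937 required, 1,810,369 in favor — approved.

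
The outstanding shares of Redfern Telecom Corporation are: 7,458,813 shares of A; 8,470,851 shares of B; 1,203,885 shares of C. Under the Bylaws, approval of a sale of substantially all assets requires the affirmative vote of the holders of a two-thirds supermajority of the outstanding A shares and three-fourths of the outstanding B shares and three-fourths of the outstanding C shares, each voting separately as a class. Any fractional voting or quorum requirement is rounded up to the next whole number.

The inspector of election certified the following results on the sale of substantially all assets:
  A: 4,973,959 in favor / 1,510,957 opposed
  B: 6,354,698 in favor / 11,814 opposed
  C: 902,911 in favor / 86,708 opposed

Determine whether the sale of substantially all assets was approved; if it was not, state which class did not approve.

Not approved — the C shares did not give the required vote.

A: 2/3 of 7458813 = 4972542; 4,972,542 required, 4,973,959 in favor — approved.
B: 3/4 of 8470851 = 6353138.25, rounded up to 6353139; 6,353,139 required, 6,354,698 in favor — approved.
C: 3/4 of 1203885 = 902913.75, rounded up to 902914; 902,914 required, 902,911 in favor — not approved.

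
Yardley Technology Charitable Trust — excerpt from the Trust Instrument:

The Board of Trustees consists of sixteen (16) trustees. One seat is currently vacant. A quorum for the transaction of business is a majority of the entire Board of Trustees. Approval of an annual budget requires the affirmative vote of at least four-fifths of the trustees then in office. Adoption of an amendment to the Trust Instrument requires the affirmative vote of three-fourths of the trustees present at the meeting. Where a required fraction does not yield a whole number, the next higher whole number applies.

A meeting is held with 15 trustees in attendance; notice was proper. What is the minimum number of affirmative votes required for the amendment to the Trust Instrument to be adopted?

12

The amendment to the Trust Instrument requires three-fourths of the trustees present (15).
3/4 of 15 = 11.25, rounded up to 12.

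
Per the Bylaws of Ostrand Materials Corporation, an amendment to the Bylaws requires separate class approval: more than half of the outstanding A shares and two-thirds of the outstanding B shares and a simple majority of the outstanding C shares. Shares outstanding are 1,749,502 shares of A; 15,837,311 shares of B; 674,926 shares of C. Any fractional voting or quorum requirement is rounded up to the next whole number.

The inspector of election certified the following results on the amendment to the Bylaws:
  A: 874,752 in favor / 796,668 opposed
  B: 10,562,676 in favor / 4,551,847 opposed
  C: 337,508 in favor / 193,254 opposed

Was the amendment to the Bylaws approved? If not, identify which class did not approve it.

Approved — every class gave the required vote.

A: a majority of 1749502 is 874752; 874,752 required, 874,752 in favor — approved.
B: 2/3 of 15837311 = 10558207.33, rounded up to 10558208; 10,558,208 required, 10,562,676 in favor — approved.
C: a majority of 674926 is 337464; 337,464 required, 337,508 in favor — approved.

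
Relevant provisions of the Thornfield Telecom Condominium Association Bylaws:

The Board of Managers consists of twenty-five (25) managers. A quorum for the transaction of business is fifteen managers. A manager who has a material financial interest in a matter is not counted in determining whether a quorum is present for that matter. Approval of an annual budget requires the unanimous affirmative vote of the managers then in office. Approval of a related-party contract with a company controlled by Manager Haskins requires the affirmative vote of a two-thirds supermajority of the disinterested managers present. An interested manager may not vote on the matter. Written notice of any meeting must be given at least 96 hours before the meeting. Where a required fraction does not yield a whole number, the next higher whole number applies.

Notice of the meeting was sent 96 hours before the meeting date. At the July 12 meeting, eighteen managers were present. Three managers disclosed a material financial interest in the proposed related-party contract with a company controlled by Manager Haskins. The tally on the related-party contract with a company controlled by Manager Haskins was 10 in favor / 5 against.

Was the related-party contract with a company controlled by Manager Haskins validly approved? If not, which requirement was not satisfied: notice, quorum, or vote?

Notice: 96 hours given; 96 required (96 ≥ 96). Satisfied.
Quorum: 18 present, but the 3 interested managers do not count, leaving 15. Quorum is 15. Satisfied.
Vote: the related-party contract with a company controlled by Manager Haskins requires two-thirds of the disinterested managers present (18 − 3 = 15). 2/3 of 15 = 10, so 10 affirmative votes are needed; 10 voted in favor. Satisfied.

Valid — all requirements satisfied.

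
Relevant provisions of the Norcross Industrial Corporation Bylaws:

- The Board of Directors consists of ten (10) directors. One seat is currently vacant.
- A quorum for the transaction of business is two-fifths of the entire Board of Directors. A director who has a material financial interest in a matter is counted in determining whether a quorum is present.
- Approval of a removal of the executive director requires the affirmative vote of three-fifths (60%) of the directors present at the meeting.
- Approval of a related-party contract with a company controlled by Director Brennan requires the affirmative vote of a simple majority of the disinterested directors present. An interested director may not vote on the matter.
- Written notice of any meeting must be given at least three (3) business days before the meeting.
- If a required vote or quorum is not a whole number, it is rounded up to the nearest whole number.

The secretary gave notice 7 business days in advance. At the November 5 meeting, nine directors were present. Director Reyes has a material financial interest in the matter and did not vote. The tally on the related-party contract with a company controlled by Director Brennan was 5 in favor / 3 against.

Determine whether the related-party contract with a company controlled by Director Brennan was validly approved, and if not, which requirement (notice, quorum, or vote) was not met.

Valid — all requirements satisfied.

Notice: 7 business days given; 3 required (7 ≥ 3). Satisfied.
Quorum: 9 present (interested directors count toward quorum); quorum is 4. Satisfied.
Vote: the related-party contract with a company controlled by Director Brennan requires a majority of the disinterested directors present (9 − 1 = 8). A majority of 8 is 5, so 5 affirmative votes are needed; 5 voted in favor. Satisfied.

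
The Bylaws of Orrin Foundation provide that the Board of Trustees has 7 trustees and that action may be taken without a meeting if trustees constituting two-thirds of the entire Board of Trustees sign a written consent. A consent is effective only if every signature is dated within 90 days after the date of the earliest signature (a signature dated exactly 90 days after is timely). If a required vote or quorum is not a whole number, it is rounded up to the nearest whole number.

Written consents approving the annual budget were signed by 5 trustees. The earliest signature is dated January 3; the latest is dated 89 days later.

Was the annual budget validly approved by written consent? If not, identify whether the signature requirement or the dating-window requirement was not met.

Signatures required: two-thirds of 7 — 2/3 of 7 = 4.67, rounded up to 5, so 5 needed; 5 signed. Sufficient.
Dating window: the latest signature is 89 days after the earliest; the limit is 90 days. Within the window.

Effective — both the signature and dating-window requirements are satisfied.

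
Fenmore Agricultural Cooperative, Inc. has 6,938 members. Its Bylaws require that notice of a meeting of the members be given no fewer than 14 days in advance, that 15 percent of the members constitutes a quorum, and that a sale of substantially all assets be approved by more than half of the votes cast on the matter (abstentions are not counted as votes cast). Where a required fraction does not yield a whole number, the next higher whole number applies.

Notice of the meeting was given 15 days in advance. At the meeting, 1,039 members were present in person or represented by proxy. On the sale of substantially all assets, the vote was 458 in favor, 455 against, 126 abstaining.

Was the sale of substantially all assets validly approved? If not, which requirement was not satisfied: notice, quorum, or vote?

Invalid — quorum requirement not satisfied.

Notice: 15 days given; 14 required. Satisfied.
Quorum: 15% of 6,938 = 1,040.70, rounded up to 1,041; 1,039 present. Not satisfied.
Vote: requires a majority of the votes cast (1,039 − 126 abstaining = 913); a majority of 913 is 457, so 457 needed; 458 in favor. Satisfied.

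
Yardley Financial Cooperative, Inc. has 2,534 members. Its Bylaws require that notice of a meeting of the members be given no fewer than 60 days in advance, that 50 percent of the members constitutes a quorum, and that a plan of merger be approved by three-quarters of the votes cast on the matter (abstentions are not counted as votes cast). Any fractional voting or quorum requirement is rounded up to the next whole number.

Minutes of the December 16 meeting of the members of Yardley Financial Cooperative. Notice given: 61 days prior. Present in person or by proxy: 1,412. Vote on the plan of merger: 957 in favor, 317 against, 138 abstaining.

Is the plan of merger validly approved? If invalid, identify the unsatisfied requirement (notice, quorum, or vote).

Valid — all requirements satisfied.

Notice: 61 days given; 60 required. Satisfied.
Quorum: 50% of 2,534 = 1,267; 1,412 present. Satisfied.
Vote: requires three-fourths of the votes cast (1,412 − 138 abstaining = 1,274); 3/4 of 1274 = 955.50, rounded up to 956, so 956 needed; 957 in favor. Satisfied.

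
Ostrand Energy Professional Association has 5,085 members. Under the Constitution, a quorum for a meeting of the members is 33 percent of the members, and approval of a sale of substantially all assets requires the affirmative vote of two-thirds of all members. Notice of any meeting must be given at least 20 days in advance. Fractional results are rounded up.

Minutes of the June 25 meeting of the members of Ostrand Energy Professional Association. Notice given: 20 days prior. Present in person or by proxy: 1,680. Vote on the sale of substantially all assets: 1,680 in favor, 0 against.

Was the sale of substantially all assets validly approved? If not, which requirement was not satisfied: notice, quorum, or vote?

Notice: 20 days given; 20 required. Satisfied.
Quorum: 33% of 5,085 = 1,678.05, rounded up to 1,679; 1,680 present. Satisfied.
Vote: requires two-thirds of all members (5,085); 2/3 of 5085 = 3390, so 3,390 needed; 1,680 in favor. Not satisfied.

Invalid — vote requirement not satisfied.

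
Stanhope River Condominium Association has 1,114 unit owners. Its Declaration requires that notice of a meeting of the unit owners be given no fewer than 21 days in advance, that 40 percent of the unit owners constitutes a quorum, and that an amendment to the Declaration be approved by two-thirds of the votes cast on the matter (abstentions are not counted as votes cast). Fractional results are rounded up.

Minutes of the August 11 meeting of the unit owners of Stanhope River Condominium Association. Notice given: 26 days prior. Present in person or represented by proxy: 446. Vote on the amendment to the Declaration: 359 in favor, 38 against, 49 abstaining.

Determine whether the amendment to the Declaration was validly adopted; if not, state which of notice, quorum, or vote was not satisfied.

Valid — all requirements satisfied.

Notice: 26 days given; 21 required. Satisfied.
Quorum: 40% of 1,114 = 445.60, rounded up to 446; 446 present. Satisfied.
Vote: requires two-thirds of the votes cast (446 − 49 abstaining = 397); 2/3 of 397 = 264.67, rounded up to 265, so 265 needed; 359 in favor. Satisfied.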